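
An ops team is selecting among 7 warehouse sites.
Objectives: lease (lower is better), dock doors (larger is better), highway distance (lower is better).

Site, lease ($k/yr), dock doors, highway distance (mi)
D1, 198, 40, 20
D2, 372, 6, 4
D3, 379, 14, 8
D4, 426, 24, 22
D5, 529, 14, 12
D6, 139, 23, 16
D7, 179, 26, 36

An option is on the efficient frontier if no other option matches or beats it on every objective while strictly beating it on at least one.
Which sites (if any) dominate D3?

D1: worse on highway distance (20 vs 8).
D2: worse on dock doors (6 vs 14).
D4: worse on lease (426 vs 379).
D5: worse on lease (529 vs 379).
D6: worse on highway distance (16 vs 8).
D7: worse on highway distance (36 vs 8).
No option dominates D3.

none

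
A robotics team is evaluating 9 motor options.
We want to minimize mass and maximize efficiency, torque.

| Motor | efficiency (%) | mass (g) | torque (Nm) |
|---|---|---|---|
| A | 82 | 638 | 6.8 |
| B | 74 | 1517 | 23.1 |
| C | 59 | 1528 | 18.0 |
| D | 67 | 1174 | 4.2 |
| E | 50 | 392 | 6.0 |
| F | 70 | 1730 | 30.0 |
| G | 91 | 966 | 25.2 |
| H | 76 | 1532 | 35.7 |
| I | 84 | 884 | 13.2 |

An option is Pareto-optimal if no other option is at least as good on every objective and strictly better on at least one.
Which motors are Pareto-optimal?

A: not dominated.
B: dominated by G (efficiency 91≥74, mass 966≤1517, torque 25.2≥23.1).
C: dominated by B (efficiency 74≥59, mass 1517≤1528, torque 23.1≥18.0).
D: dominated by A (efficiency 82≥67, mass 638≤1174, torque 6.8≥4.2).
E: not dominated (best mass).
F: dominated by H (efficiency 76≥70, mass 1532≤1730, torque 35.7≥30.0).
G: not dominated (best efficiency).
H: not dominated (best torque).
I: not dominated.

A, E, G, H, I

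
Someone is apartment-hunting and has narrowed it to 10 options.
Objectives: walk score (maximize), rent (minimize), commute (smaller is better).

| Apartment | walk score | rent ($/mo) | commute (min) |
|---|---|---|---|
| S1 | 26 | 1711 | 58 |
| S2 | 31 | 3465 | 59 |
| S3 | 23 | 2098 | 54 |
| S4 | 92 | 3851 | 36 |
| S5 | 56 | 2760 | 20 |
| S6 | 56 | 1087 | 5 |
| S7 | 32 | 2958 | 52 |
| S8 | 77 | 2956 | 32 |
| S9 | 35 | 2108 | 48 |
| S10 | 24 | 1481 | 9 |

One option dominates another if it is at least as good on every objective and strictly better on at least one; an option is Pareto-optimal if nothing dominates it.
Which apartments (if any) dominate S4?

none

S1: worse on walk score (26 vs 92).
S2: worse on walk score (31 vs 92).
S3: worse on walk score (23 vs 92).
S5: worse on walk score (56 vs 92).
S6: worse on walk score (56 vs 92).
S7: worse on walk score (32 vs 92).
S8: worse on walk score (77 vs 92).
S9: worse on walk score (35 vs 92).
S10: worse on walk score (24 vs 92).
No option dominates S4.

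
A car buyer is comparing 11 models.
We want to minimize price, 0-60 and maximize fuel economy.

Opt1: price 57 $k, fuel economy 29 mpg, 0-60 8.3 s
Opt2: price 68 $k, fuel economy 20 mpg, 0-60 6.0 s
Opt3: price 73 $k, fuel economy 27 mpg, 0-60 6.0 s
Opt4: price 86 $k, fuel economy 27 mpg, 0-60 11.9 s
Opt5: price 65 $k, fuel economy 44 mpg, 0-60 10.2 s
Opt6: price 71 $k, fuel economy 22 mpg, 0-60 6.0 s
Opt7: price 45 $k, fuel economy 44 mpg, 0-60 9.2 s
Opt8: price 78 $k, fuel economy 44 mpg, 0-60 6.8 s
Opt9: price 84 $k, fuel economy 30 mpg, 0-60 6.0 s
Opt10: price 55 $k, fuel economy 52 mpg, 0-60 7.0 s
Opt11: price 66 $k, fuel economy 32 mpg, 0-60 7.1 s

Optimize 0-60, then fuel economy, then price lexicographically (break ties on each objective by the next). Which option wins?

First minimize 0-60: best is 6.0, kept {Opt2, Opt3, Opt6, Opt9}.
Then maximize fuel economy: best is 30, kept {Opt9}.

Opt9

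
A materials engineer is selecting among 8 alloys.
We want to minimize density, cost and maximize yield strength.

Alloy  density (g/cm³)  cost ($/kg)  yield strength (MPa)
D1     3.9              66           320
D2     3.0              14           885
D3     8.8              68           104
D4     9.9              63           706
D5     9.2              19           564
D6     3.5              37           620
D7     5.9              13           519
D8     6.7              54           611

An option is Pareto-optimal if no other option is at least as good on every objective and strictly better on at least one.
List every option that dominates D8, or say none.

D2, D6

D2: density 3.0≤6.7, cost 14≤54, yield strength 885≥611 — dominates D8.
D6: density 3.5≤6.7, cost 37≤54, yield strength 620≥611 — dominates D8.
Others (D1, D3, D4, D5, D7) are each worse than D8 on at least one objective.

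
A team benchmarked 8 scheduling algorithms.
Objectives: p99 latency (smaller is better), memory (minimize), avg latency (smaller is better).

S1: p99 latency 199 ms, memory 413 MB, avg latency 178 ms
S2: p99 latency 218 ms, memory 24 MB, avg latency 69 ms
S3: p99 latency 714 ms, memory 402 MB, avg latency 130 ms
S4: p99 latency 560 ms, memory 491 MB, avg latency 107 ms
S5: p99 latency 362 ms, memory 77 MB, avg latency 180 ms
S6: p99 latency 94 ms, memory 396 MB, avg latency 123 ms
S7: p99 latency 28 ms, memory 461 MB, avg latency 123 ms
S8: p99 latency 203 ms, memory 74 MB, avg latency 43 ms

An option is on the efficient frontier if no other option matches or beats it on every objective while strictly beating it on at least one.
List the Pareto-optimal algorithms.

S2, S6, S7, S8

S1: dominated by S6 (p99 latency 94≤199, memory 396≤413, avg latency 123≤178).
S2: not dominated (best memory).
S3: dominated by S2 (p99 latency 218≤714, memory 24≤402, avg latency 69≤130).
S4: dominated by S2 (p99 latency 218≤560, memory 24≤491, avg latency 69≤107).
S5: dominated by S2 (p99 latency 218≤362, memory 24≤77, avg latency 69≤180).
S6: not dominated.
S7: not dominated (best p99 latency).
S8: not dominated (best avg latency).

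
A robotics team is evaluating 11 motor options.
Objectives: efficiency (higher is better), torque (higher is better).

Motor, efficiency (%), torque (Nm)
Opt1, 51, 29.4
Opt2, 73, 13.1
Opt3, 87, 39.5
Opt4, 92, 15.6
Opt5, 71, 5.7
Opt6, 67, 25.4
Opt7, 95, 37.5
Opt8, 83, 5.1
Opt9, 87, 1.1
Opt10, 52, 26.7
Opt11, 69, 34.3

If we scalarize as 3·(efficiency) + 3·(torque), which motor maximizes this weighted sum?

Opt1: 3·51 + 3·29.4 = 241.2
Opt2: 3·73 + 3·13.1 = 258.3
Opt3: 3·87 + 3·39.5 = 379.5
Opt4: 3·92 + 3·15.6 = 322.8
Opt5: 3·71 + 3·5.7 = 230.1
Opt6: 3·67 + 3·25.4 = 277.2
Opt7: 3·95 + 3·37.5 = 397.5
Opt8: 3·83 + 3·5.1 = 264.3
Opt9: 3·87 + 3·1.1 = 264.3
Opt10: 3·52 + 3·26.7 = 236.1
Opt11: 3·69 + 3·34.3 = 309.9
Highest: Opt7 at 397.5.

Opt7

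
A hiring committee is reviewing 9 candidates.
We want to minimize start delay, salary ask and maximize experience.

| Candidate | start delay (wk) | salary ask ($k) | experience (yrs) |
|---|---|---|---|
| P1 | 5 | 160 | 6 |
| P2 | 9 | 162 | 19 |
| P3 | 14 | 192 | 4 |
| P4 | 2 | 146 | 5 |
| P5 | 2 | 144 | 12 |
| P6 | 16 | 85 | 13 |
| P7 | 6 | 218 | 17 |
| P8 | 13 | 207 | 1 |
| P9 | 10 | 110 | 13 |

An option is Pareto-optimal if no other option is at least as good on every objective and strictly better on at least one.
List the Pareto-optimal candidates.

P1: dominated by P5 (start delay 2≤5, salary ask 144≤160, experience 12≥6).
P2: not dominated (best experience).
P3: dominated by P1 (start delay 5≤14, salary ask 160≤192, experience 6≥4).
P4: dominated by P5 (start delay 2≤2, salary ask 144≤146, experience 12≥5).
P5: not dominated.
P6: not dominated (best salary ask).
P7: not dominated.
P8: dominated by P1 (start delay 5≤13, salary ask 160≤207, experience 6≥1).
P9: not dominated.

P2, P5, P6, P7, P9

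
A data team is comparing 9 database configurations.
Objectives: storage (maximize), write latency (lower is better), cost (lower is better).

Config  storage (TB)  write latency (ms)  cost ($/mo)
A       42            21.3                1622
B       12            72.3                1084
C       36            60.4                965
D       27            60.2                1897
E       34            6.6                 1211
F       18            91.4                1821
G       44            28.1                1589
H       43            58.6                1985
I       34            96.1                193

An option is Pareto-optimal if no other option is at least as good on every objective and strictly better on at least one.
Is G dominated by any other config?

A: worse on storage (42 vs 44).
B: worse on storage (12 vs 44).
C: worse on storage (36 vs 44).
D: worse on storage (27 vs 44).
E: worse on storage (34 vs 44).
F: worse on storage (18 vs 44).
H: worse on storage (43 vs 44).
I: worse on storage (34 vs 44).
No option is at least as good as G on every objective and strictly better on one.

No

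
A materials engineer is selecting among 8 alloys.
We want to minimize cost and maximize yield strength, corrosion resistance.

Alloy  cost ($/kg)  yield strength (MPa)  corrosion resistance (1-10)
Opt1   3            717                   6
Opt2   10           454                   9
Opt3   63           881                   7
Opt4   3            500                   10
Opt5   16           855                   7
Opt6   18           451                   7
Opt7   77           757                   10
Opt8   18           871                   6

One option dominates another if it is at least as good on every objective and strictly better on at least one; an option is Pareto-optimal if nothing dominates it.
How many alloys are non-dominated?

6

Opt1: not dominated.
Opt2: dominated by Opt4 (cost 3≤10, yield strength 500≥454, corrosion resistance 10≥9).
Opt3: not dominated (best yield strength).
Opt4: not dominated.
Opt5: not dominated.
Opt6: dominated by Opt2 (cost 10≤18, yield strength 454≥451, corrosion resistance 9≥7).
Opt7: not dominated.
Opt8: not dominated.
Pareto-optimal: Opt1, Opt3, Opt4, Opt5, Opt7, Opt8 → 6.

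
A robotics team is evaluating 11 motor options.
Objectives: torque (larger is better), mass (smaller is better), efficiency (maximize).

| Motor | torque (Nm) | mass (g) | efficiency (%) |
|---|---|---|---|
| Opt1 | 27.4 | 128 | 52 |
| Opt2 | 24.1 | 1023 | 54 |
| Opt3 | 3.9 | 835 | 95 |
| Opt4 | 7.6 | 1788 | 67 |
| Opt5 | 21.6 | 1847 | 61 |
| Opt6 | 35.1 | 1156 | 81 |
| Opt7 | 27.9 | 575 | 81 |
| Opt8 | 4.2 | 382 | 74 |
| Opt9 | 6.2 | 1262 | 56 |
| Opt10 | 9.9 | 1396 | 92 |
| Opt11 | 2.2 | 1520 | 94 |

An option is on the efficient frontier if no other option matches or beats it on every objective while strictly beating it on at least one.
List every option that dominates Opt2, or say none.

Opt7: torque 27.9≥24.1, mass 575≤1023, efficiency 81≥54 — dominates Opt2.
Others (Opt1, Opt3, Opt4, Opt5, Opt6, Opt8, Opt9, Opt10, Opt11) are each worse than Opt2 on at least one objective.

Opt7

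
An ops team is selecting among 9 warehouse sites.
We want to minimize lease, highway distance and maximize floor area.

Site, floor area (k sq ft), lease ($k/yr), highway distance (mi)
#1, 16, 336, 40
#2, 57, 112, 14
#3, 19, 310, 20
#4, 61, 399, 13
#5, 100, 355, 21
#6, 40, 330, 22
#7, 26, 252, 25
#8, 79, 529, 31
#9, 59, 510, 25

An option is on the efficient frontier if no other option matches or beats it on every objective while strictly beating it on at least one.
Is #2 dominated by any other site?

#1: worse on floor area (16 vs 57).
#3: worse on floor area (19 vs 57).
#4: worse on lease (399 vs 112).
#5: worse on lease (355 vs 112).
#6: worse on floor area (40 vs 57).
#7: worse on floor area (26 vs 57).
#8: worse on lease (529 vs 112).
#9: worse on lease (510 vs 112).
No option is at least as good as #2 on every objective and strictly better on one.

No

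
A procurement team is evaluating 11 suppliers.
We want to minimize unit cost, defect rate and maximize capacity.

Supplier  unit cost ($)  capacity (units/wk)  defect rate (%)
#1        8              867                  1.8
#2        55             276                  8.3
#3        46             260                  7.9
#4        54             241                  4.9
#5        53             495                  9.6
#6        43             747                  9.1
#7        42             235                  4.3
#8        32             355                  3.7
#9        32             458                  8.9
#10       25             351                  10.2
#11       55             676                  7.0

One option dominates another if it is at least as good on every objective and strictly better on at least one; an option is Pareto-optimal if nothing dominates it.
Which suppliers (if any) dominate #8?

#1: unit cost 8≤32, capacity 867≥355, defect rate 1.8≤3.7 — dominates #8.
Others (#2, #3, #4, #5, #6, #7, #9, #10, #11) are each worse than #8 on at least one objective.

#1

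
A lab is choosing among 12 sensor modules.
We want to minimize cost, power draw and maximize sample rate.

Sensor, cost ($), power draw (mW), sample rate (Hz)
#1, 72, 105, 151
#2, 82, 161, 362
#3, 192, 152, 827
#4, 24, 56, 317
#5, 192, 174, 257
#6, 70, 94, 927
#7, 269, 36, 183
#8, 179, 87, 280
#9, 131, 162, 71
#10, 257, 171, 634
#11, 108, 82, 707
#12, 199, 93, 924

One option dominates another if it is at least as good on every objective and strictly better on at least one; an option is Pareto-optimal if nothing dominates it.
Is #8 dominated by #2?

#2 vs #8: #2 is worse on power draw (161 vs 87), so it does not dominate #8.

No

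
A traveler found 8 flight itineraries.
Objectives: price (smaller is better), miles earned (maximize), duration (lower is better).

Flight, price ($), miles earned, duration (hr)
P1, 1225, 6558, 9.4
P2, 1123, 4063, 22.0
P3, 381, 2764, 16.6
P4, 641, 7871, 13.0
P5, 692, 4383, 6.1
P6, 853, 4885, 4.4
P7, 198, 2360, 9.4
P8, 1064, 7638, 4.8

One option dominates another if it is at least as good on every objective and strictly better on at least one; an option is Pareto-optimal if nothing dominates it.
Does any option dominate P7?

No

P1: worse on price (1225 vs 198).
P2: worse on price (1123 vs 198).
P3: worse on price (381 vs 198).
P4: worse on price (641 vs 198).
P5: worse on price (692 vs 198).
P6: worse on price (853 vs 198).
P8: worse on price (1064 vs 198).
No option is at least as good as P7 on every objective and strictly better on one.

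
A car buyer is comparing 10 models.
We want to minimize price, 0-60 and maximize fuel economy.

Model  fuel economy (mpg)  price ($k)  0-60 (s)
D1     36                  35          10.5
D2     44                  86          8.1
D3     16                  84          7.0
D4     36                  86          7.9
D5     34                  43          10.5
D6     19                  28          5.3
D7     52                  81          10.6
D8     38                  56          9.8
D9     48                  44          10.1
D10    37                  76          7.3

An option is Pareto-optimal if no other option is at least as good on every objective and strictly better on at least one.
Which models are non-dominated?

D1, D2, D6, D7, D8, D9, D10

D1: not dominated.
D2: not dominated.
D3: dominated by D6 (fuel economy 19≥16, price 28≤84, 0-60 5.3≤7.0).
D4: dominated by D10 (fuel economy 37≥36, price 76≤86, 0-60 7.3≤7.9).
D5: dominated by D1 (fuel economy 36≥34, price 35≤43, 0-60 10.5≤10.5).
D6: not dominated (best price).
D7: not dominated (best fuel economy).
D8: not dominated.
D9: not dominated.
D10: not dominated.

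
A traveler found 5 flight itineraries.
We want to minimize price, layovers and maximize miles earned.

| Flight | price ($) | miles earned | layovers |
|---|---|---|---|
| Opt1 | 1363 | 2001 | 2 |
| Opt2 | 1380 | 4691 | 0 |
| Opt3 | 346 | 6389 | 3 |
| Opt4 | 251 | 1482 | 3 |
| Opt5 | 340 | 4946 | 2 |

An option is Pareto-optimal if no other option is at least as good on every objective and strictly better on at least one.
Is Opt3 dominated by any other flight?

No

Opt1: worse on price (1363 vs 346).
Opt2: worse on price (1380 vs 346).
Opt4: worse on miles earned (1482 vs 6389).
Opt5: worse on miles earned (4946 vs 6389).
No option is at least as good as Opt3 on every objective and strictly better on one.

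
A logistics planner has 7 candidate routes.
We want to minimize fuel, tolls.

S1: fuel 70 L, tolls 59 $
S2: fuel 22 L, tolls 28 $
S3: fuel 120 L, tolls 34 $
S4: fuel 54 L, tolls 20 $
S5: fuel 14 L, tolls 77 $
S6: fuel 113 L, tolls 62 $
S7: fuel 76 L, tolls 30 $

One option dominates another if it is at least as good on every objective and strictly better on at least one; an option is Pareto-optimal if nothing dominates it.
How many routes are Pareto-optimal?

3

S1: dominated by S2 (fuel 22≤70, tolls 28≤59).
S2: not dominated.
S3: dominated by S2 (fuel 22≤120, tolls 28≤34).
S4: not dominated (best tolls).
S5: not dominated (best fuel).
S6: dominated by S1 (fuel 70≤113, tolls 59≤62).
S7: dominated by S2 (fuel 22≤76, tolls 28≤30).
Pareto-optimal: S2, S4, S5 → 3.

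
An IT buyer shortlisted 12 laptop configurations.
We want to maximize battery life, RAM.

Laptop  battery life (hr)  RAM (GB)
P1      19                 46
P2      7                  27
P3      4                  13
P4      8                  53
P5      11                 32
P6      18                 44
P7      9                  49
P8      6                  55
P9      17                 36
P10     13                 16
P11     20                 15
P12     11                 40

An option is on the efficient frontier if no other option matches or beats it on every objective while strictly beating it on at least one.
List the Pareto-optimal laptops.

P1: not dominated.
P2: dominated by P1 (battery life 19≥7, RAM 46≥27).
P3: dominated by P1 (battery life 19≥4, RAM 46≥13).
P4: not dominated.
P5: dominated by P1 (battery life 19≥11, RAM 46≥32).
P6: dominated by P1 (battery life 19≥18, RAM 46≥44).
P7: not dominated.
P8: not dominated (best RAM).
P9: dominated by P1 (battery life 19≥17, RAM 46≥36).
P10: dominated by P1 (battery life 19≥13, RAM 46≥16).
P11: not dominated (best battery life).
P12: dominated by P1 (battery life 19≥11, RAM 46≥40).

P1, P4, P7, P8, P11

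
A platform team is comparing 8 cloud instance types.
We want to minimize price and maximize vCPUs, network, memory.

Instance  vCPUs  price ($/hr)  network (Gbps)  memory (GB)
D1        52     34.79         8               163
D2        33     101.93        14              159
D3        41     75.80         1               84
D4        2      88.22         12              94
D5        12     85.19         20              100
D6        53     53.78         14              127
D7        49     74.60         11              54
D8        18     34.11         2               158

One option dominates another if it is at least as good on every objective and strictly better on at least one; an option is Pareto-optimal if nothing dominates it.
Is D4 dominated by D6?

Yes

D6 vs D4: vCPUs 53≥2, price 53.78≤88.22, network 14≥12, memory 127≥94 — D6 is at least as good on every objective with at least one strict improvement.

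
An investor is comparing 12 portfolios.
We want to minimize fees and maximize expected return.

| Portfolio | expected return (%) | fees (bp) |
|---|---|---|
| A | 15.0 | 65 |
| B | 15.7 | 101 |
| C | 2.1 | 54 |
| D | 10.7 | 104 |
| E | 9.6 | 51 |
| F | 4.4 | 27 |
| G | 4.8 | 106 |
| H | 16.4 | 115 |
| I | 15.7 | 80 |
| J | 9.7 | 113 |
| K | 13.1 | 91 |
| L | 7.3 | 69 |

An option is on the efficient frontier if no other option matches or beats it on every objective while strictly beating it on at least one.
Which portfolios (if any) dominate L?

A: expected return 15.0≥7.3, fees 65≤69 — dominates L.
E: expected return 9.6≥7.3, fees 51≤69 — dominates L.
Others (B, C, D, F, G, H, I, J, K) are each worse than L on at least one objective.

A, E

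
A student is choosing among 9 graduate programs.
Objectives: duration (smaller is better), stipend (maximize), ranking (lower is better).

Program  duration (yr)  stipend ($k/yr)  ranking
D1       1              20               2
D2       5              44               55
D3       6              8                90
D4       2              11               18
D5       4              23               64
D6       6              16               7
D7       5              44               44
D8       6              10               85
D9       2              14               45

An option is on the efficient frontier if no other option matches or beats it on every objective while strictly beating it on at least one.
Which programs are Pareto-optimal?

D1, D5, D7

D1: not dominated (best duration).
D2: dominated by D7 (duration 5≤5, stipend 44≥44, ranking 44≤55).
D3: dominated by D1 (duration 1≤6, stipend 20≥8, ranking 2≤90).
D4: dominated by D1 (duration 1≤2, stipend 20≥11, ranking 2≤18).
D5: not dominated.
D6: dominated by D1 (duration 1≤6, stipend 20≥16, ranking 2≤7).
D7: not dominated.
D8: dominated by D1 (duration 1≤6, stipend 20≥10, ranking 2≤85).
D9: dominated by D1 (duration 1≤2, stipend 20≥14, ranking 2≤45).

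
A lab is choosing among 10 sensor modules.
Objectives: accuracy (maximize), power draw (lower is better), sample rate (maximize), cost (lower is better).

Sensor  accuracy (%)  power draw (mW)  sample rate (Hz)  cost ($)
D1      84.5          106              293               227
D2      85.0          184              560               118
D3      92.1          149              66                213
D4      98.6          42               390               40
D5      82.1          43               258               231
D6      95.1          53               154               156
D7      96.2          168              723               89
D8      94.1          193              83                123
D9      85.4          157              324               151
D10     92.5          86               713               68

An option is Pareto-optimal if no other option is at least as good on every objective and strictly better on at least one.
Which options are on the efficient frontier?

D1: dominated by D4 (accuracy 98.6≥84.5, power draw 42≤106, sample rate 390≥293, cost 40≤227).
D2: dominated by D7 (accuracy 96.2≥85.0, power draw 168≤184, sample rate 723≥560, cost 89≤118).
D3: dominated by D4 (accuracy 98.6≥92.1, power draw 42≤149, sample rate 390≥66, cost 40≤213).
D4: not dominated (best accuracy).
D5: dominated by D4 (accuracy 98.6≥82.1, power draw 42≤43, sample rate 390≥258, cost 40≤231).
D6: dominated by D4 (accuracy 98.6≥95.1, power draw 42≤53, sample rate 390≥154, cost 40≤156).
D7: not dominated (best sample rate).
D8: dominated by D4 (accuracy 98.6≥94.1, power draw 42≤193, sample rate 390≥83, cost 40≤123).
D9: dominated by D4 (accuracy 98.6≥85.4, power draw 42≤157, sample rate 390≥324, cost 40≤151).
D10: not dominated.

D4, D7, D10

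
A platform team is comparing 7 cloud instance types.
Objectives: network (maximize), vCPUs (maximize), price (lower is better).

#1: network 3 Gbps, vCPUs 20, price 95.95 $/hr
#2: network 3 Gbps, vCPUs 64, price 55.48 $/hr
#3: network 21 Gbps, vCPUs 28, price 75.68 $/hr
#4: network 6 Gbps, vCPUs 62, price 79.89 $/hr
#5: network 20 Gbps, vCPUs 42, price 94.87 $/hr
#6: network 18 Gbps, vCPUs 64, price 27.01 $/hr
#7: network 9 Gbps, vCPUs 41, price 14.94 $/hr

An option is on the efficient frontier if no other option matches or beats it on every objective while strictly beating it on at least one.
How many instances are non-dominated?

#1: dominated by #2 (network 3≥3, vCPUs 64≥20, price 55.48≤95.95).
#2: dominated by #6 (network 18≥3, vCPUs 64≥64, price 27.01≤55.48).
#3: not dominated (best network).
#4: dominated by #6 (network 18≥6, vCPUs 64≥62, price 27.01≤79.89).
#5: not dominated.
#6: not dominated.
#7: not dominated (best price).
Pareto-optimal: #3, #5, #6, #7 → 4.

4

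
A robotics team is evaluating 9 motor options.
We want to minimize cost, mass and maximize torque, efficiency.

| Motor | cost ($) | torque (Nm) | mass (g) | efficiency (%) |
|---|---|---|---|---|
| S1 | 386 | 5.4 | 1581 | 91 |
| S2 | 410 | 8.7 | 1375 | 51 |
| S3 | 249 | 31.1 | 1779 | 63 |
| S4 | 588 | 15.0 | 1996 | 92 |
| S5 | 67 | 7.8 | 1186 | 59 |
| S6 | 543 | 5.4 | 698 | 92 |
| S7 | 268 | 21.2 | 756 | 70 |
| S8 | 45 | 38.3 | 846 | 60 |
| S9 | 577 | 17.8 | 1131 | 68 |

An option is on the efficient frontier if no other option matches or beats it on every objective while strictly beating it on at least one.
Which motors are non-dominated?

S1: not dominated.
S2: dominated by S7 (cost 268≤410, torque 21.2≥8.7, mass 756≤1375, efficiency 70≥51).
S3: not dominated.
S4: not dominated.
S5: dominated by S8 (cost 45≤67, torque 38.3≥7.8, mass 846≤1186, efficiency 60≥59).
S6: not dominated (best mass).
S7: not dominated.
S8: not dominated (best cost).
S9: dominated by S7 (cost 268≤577, torque 21.2≥17.8, mass 756≤1131, efficiency 70≥68).

S1, S3, S4, S6, S7, S8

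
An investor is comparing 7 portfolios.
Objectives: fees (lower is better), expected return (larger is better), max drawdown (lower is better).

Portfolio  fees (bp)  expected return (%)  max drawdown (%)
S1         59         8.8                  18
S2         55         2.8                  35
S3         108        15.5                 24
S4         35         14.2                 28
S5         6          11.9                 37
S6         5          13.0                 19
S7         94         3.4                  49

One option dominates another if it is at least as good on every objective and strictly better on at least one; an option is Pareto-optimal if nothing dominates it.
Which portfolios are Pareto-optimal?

S1: not dominated (best max drawdown).
S2: dominated by S4 (fees 35≤55, expected return 14.2≥2.8, max drawdown 28≤35).
S3: not dominated (best expected return).
S4: not dominated.
S5: dominated by S6 (fees 5≤6, expected return 13.0≥11.9, max drawdown 19≤37).
S6: not dominated (best fees).
S7: dominated by S1 (fees 59≤94, expected return 8.8≥3.4, max drawdown 18≤49).

S1, S3, S4, S6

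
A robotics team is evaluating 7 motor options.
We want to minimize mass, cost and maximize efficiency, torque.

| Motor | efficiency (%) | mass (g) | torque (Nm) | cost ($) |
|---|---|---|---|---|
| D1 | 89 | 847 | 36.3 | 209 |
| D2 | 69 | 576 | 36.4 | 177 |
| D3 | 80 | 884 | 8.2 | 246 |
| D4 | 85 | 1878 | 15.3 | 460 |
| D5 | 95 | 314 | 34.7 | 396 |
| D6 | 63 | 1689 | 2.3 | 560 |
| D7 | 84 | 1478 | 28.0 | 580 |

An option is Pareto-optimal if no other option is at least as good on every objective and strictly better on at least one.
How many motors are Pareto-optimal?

D1: not dominated.
D2: not dominated (best torque).
D3: dominated by D1 (efficiency 89≥80, mass 847≤884, torque 36.3≥8.2, cost 209≤246).
D4: dominated by D1 (efficiency 89≥85, mass 847≤1878, torque 36.3≥15.3, cost 209≤460).
D5: not dominated (best efficiency).
D6: dominated by D1 (efficiency 89≥63, mass 847≤1689, torque 36.3≥2.3, cost 209≤560).
D7: dominated by D1 (efficiency 89≥84, mass 847≤1478, torque 36.3≥28.0, cost 209≤580).
Pareto-optimal: D1, D2, D5 → 3.

3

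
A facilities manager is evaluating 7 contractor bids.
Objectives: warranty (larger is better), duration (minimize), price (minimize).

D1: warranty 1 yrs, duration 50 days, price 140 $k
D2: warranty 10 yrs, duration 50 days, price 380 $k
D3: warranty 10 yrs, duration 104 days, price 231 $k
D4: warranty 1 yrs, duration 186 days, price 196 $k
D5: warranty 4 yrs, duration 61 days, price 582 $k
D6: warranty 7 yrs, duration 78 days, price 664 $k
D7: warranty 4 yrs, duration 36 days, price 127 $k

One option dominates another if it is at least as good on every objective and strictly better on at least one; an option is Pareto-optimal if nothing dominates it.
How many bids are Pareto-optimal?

3

D1: dominated by D7 (warranty 4≥1, duration 36≤50, price 127≤140).
D2: not dominated.
D3: not dominated.
D4: dominated by D1 (warranty 1≥1, duration 50≤186, price 140≤196).
D5: dominated by D2 (warranty 10≥4, duration 50≤61, price 380≤582).
D6: dominated by D2 (warranty 10≥7, duration 50≤78, price 380≤664).
D7: not dominated (best duration).
Pareto-optimal: D2, D3, D7 → 3.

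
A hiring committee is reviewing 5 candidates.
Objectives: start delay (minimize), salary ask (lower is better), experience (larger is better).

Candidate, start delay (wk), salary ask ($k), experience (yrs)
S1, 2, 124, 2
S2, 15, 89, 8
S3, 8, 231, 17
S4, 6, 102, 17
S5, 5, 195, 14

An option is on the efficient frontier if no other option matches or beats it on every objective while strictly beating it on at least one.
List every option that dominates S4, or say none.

none

S1: worse on salary ask (124 vs 102).
S2: worse on start delay (15 vs 6).
S3: worse on start delay (8 vs 6).
S5: worse on salary ask (195 vs 102).
No option dominates S4.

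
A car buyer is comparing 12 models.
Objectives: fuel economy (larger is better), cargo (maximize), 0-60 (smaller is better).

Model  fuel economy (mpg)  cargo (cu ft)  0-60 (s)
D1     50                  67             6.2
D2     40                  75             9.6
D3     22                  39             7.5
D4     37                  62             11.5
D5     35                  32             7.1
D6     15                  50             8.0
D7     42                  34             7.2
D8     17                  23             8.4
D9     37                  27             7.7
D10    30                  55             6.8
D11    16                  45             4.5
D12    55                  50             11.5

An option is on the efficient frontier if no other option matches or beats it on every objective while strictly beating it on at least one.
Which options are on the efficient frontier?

D1: not dominated.
D2: not dominated (best cargo).
D3: dominated by D1 (fuel economy 50≥22, cargo 67≥39, 0-60 6.2≤7.5).
D4: dominated by D1 (fuel economy 50≥37, cargo 67≥62, 0-60 6.2≤11.5).
D5: dominated by D1 (fuel economy 50≥35, cargo 67≥32, 0-60 6.2≤7.1).
D6: dominated by D1 (fuel economy 50≥15, cargo 67≥50, 0-60 6.2≤8.0).
D7: dominated by D1 (fuel economy 50≥42, cargo 67≥34, 0-60 6.2≤7.2).
D8: dominated by D1 (fuel economy 50≥17, cargo 67≥23, 0-60 6.2≤8.4).
D9: dominated by D1 (fuel economy 50≥37, cargo 67≥27, 0-60 6.2≤7.7).
D10: dominated by D1 (fuel economy 50≥30, cargo 67≥55, 0-60 6.2≤6.8).
D11: not dominated (best 0-60).
D12: not dominated (best fuel economy).

D1, D2, D11, D12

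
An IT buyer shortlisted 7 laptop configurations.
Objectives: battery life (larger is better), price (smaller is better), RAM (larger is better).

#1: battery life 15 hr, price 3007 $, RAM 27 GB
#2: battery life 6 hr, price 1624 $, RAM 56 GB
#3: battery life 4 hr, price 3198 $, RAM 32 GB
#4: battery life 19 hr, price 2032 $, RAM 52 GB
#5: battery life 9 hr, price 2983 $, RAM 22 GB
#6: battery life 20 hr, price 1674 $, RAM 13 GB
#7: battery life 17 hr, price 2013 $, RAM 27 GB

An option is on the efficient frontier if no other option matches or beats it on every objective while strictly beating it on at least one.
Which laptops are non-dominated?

#2, #4, #6, #7

#1: dominated by #4 (battery life 19≥15, price 2032≤3007, RAM 52≥27).
#2: not dominated (best price).
#3: dominated by #2 (battery life 6≥4, price 1624≤3198, RAM 56≥32).
#4: not dominated.
#5: dominated by #4 (battery life 19≥9, price 2032≤2983, RAM 52≥22).
#6: not dominated (best battery life).
#7: not dominated.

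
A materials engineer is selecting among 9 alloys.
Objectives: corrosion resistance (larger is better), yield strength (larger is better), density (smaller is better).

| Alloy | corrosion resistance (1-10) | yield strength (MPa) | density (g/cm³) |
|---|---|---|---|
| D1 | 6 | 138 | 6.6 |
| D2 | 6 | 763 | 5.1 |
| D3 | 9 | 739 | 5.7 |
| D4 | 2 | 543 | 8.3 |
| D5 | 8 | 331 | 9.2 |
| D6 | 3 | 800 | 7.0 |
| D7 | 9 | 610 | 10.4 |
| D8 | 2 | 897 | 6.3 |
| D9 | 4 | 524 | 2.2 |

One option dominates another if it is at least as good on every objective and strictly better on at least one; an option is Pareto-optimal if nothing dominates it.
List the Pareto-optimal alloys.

D1: dominated by D2 (corrosion resistance 6≥6, yield strength 763≥138, density 5.1≤6.6).
D2: not dominated.
D3: not dominated.
D4: dominated by D2 (corrosion resistance 6≥2, yield strength 763≥543, density 5.1≤8.3).
D5: dominated by D3 (corrosion resistance 9≥8, yield strength 739≥331, density 5.7≤9.2).
D6: not dominated.
D7: dominated by D3 (corrosion resistance 9≥9, yield strength 739≥610, density 5.7≤10.4).
D8: not dominated (best yield strength).
D9: not dominated (best density).

D2, D3, D6, D8, D9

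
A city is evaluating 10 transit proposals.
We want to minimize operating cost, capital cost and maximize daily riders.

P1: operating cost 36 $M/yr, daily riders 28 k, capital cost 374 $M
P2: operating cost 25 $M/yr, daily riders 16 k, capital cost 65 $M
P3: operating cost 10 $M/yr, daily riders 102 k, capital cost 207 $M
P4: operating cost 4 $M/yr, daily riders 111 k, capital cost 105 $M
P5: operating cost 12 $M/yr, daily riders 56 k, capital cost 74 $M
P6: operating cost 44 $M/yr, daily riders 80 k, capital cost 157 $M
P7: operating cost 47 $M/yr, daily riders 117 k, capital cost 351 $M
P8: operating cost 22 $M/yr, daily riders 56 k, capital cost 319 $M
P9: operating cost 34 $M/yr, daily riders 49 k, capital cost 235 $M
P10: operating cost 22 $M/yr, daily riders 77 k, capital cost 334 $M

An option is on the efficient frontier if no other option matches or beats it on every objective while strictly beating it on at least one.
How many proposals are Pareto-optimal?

P1: dominated by P3 (operating cost 10≤36, daily riders 102≥28, capital cost 207≤374).
P2: not dominated (best capital cost).
P3: dominated by P4 (operating cost 4≤10, daily riders 111≥102, capital cost 105≤207).
P4: not dominated (best operating cost).
P5: not dominated.
P6: dominated by P4 (operating cost 4≤44, daily riders 111≥80, capital cost 105≤157).
P7: not dominated (best daily riders).
P8: dominated by P3 (operating cost 10≤22, daily riders 102≥56, capital cost 207≤319).
P9: dominated by P3 (operating cost 10≤34, daily riders 102≥49, capital cost 207≤235).
P10: dominated by P3 (operating cost 10≤22, daily riders 102≥77, capital cost 207≤334).
Pareto-optimal: P2, P4, P5, P7 → 4.

4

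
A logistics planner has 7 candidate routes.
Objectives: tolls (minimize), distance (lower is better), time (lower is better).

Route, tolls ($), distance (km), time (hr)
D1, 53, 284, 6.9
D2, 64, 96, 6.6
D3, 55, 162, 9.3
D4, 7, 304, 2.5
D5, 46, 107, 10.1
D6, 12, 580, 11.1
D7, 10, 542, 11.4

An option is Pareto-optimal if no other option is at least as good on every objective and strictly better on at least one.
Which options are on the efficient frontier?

D1: not dominated.
D2: not dominated (best distance).
D3: not dominated.
D4: not dominated (best tolls).
D5: not dominated.
D6: dominated by D4 (tolls 7≤12, distance 304≤580, time 2.5≤11.1).
D7: dominated by D4 (tolls 7≤10, distance 304≤542, time 2.5≤11.4).

D1, D2, D3, D4, D5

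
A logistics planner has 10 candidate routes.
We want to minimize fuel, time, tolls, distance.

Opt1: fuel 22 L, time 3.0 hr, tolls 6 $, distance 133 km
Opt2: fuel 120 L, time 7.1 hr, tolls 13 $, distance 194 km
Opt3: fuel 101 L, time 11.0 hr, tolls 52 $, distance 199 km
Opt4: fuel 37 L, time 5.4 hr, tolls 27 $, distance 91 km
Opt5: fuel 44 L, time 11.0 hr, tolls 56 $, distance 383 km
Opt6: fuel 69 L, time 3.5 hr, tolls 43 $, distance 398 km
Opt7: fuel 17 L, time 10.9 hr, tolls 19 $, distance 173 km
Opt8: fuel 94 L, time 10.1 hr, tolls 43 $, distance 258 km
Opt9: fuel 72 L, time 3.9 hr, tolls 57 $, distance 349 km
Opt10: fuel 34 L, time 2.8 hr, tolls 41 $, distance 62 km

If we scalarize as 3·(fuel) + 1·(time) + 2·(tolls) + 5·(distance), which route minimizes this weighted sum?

Opt10

Opt1: 3·22 + 1·3.0 + 2·6 + 5·133 = 746.0
Opt2: 3·120 + 1·7.1 + 2·13 + 5·194 = 1363.1
Opt3: 3·101 + 1·11.0 + 2·52 + 5·199 = 1413.0
Opt4: 3·37 + 1·5.4 + 2·27 + 5·91 = 625.4
Opt5: 3·44 + 1·11.0 + 2·56 + 5·383 = 2170.0
Opt6: 3·69 + 1·3.5 + 2·43 + 5·398 = 2286.5
Opt7: 3·17 + 1·10.9 + 2·19 + 5·173 = 964.9
Opt8: 3·94 + 1·10.1 + 2·43 + 5·258 = 1668.1
Opt9: 3·72 + 1·3.9 + 2·57 + 5·349 = 2078.9
Opt10: 3·34 + 1·2.8 + 2·41 + 5·62 = 496.8
Lowest: Opt10 at 496.8.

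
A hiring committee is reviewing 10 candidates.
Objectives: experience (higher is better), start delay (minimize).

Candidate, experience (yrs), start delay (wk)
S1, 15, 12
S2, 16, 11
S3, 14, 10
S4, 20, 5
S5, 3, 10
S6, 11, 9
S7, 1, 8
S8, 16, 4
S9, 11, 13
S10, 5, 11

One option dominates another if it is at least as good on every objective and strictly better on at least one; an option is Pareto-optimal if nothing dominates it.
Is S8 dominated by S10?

No

S10 vs S8: S10 is worse on experience (5 vs 16), so it does not dominate S8.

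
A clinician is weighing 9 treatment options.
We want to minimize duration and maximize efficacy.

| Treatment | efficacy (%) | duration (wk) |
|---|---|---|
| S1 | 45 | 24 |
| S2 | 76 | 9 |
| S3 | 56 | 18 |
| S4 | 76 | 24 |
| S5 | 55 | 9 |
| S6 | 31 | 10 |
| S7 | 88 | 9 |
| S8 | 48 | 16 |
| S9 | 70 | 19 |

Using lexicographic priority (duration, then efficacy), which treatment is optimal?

S7

First minimize duration: best is 9, kept {S2, S5, S7}.
Then maximize efficacy: best is 88, kept {S7}.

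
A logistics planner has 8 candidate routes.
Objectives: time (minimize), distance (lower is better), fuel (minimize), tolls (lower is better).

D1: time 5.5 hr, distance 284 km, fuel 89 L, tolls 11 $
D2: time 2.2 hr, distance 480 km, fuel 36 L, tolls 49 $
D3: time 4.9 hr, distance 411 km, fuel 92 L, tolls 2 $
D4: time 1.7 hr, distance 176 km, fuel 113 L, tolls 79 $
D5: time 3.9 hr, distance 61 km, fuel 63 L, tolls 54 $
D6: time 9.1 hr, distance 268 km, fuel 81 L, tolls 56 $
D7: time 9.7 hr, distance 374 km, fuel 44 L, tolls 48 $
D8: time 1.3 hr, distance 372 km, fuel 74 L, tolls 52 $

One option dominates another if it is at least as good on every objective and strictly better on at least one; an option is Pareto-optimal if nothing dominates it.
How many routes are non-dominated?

D1: not dominated.
D2: not dominated (best fuel).
D3: not dominated (best tolls).
D4: not dominated.
D5: not dominated (best distance).
D6: dominated by D5 (time 3.9≤9.1, distance 61≤268, fuel 63≤81, tolls 54≤56).
D7: not dominated.
D8: not dominated (best time).
Pareto-optimal: D1, D2, D3, D4, D5, D7, D8 → 7.

7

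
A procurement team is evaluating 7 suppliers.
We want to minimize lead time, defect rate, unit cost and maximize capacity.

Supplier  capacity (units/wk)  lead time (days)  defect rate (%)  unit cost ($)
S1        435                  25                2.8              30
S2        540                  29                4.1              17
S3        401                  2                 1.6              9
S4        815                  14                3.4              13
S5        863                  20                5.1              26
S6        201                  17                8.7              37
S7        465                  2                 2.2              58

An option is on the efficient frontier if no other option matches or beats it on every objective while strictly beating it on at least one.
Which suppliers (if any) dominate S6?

S3: capacity 401≥201, lead time 2≤17, defect rate 1.6≤8.7, unit cost 9≤37 — dominates S6.
S4: capacity 815≥201, lead time 14≤17, defect rate 3.4≤8.7, unit cost 13≤37 — dominates S6.
Others (S1, S2, S5, S7) are each worse than S6 on at least one objective.

S3, S4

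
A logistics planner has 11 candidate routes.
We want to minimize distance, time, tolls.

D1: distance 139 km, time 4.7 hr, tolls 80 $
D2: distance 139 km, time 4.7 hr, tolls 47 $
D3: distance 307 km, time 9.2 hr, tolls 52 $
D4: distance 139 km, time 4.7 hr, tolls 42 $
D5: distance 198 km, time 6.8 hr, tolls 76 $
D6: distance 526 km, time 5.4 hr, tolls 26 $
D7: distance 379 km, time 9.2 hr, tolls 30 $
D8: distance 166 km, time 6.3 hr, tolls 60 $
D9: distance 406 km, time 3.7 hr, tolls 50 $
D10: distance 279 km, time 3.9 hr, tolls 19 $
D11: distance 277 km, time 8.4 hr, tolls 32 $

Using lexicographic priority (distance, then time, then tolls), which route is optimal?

First minimize distance: best is 139, kept {D1, D2, D4}.
Then minimize time: best is 4.7, kept {D1, D2, D4}.
Then minimize tolls: best is 42, kept {D4}.

D4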